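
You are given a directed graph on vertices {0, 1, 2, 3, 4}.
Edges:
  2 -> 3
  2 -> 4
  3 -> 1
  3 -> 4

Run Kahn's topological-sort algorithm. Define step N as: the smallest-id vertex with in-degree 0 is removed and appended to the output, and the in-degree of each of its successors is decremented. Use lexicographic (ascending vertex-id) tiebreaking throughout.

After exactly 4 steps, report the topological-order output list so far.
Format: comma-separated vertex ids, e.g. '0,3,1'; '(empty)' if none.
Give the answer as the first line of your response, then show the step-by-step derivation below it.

0,2,3,1

step 1: output 0; order=[0]; indeg=(0,1,0,1,2)
step 2: output 2; order=[0,2]; indeg=(0,1,0,0,1)
step 3: output 3; order=[0,2,3]; indeg=(0,0,0,0,0)
step 4: output 1; order=[0,2,3,1]; indeg=(0,0,0,0,0)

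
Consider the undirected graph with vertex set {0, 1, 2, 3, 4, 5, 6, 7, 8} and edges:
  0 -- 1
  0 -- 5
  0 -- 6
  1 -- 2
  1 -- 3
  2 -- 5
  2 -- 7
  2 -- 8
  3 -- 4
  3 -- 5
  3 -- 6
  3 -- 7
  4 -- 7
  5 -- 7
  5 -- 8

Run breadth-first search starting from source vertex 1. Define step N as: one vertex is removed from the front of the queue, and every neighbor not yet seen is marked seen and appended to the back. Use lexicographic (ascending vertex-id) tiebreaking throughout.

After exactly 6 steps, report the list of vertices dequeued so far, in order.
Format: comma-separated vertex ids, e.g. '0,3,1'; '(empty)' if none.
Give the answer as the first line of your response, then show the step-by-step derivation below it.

1,0,2,3,5,6

step 1: dequeue 1; queue=[0,2,3]; order=1
step 2: dequeue 0; queue=[2,3,5,6]; order=1,0
step 3: dequeue 2; queue=[3,5,6,7,8]; order=1,0,2
step 4: dequeue 3; queue=[5,6,7,8,4]; order=1,0,2,3
step 5: dequeue 5; queue=[6,7,8,4]; order=1,0,2,3,5
step 6: dequeue 6; queue=[7,8,4]; order=1,0,2,3,5,6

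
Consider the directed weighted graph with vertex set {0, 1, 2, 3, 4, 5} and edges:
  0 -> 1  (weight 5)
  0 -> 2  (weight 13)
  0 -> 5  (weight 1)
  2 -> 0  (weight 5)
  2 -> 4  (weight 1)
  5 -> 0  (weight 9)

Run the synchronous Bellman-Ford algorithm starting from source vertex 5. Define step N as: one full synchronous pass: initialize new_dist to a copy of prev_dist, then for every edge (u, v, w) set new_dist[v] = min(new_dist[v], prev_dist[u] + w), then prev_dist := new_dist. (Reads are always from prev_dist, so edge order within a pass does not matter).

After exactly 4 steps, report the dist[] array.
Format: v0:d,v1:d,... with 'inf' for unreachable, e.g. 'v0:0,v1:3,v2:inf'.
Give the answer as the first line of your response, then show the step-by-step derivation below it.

v0:9,v1:14,v2:22,v3:inf,v4:23,v5:0

step 1: dist = v0:9,v1:inf,v2:inf,v3:inf,v4:inf,v5:0
step 2: dist = v0:9,v1:14,v2:22,v3:inf,v4:inf,v5:0
step 3: dist = v0:9,v1:14,v2:22,v3:inf,v4:23,v5:0
step 4: dist = v0:9,v1:14,v2:22,v3:inf,v4:23,v5:0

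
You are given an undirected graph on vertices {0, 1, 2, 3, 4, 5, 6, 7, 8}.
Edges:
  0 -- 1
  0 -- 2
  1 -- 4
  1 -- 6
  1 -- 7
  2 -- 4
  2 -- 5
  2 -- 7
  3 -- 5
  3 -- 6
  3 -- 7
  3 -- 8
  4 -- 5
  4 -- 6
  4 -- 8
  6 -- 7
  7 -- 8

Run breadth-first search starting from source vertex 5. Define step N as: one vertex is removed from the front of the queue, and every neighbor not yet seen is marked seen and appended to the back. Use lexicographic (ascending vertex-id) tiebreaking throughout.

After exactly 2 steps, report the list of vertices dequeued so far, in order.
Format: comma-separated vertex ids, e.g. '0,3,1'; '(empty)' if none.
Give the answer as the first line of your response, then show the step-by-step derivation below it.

5,2

step 1: dequeue 5; queue=[2,3,4]; order=5
step 2: dequeue 2; queue=[3,4,0,7]; order=5,2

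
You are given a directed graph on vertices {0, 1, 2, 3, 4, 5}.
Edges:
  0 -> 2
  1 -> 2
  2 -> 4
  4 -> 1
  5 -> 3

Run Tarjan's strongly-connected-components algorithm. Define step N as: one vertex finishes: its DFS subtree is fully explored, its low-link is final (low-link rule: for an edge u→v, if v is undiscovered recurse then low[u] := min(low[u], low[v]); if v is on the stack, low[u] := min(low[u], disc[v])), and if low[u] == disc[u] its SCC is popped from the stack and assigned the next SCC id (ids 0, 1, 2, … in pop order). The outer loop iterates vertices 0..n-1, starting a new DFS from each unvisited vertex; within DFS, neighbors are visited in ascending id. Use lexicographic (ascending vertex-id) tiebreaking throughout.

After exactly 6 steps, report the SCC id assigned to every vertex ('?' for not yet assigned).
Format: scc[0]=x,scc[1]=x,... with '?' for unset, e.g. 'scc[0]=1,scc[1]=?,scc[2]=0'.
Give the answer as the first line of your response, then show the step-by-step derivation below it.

scc[0]=1,scc[1]=0,scc[2]=0,scc[3]=2,scc[4]=0,scc[5]=3

step 1: low=(low[0]=0,low[1]=1,low[2]=1,low[3]=?,low[4]=2,low[5]=?); scc=(scc[0]=?,scc[1]=?,scc[2]=?,scc[3]=?,scc[4]=?,scc[5]=?)
step 2: low=(low[0]=0,low[1]=1,low[2]=1,low[3]=?,low[4]=1,low[5]=?); scc=(scc[0]=?,scc[1]=?,scc[2]=?,scc[3]=?,scc[4]=?,scc[5]=?)
step 3: low=(low[0]=0,low[1]=1,low[2]=1,low[3]=?,low[4]=1,low[5]=?); scc=(scc[0]=?,scc[1]=0,scc[2]=0,scc[3]=?,scc[4]=0,scc[5]=?)
step 4: low=(low[0]=0,low[1]=1,low[2]=1,low[3]=?,low[4]=1,low[5]=?); scc=(scc[0]=1,scc[1]=0,scc[2]=0,scc[3]=?,scc[4]=0,scc[5]=?)
step 5: low=(low[0]=0,low[1]=1,low[2]=1,low[3]=4,low[4]=1,low[5]=?); scc=(scc[0]=1,scc[1]=0,scc[2]=0,scc[3]=2,scc[4]=0,scc[5]=?)
step 6: low=(low[0]=0,low[1]=1,low[2]=1,low[3]=4,low[4]=1,low[5]=5); scc=(scc[0]=1,scc[1]=0,scc[2]=0,scc[3]=2,scc[4]=0,scc[5]=3)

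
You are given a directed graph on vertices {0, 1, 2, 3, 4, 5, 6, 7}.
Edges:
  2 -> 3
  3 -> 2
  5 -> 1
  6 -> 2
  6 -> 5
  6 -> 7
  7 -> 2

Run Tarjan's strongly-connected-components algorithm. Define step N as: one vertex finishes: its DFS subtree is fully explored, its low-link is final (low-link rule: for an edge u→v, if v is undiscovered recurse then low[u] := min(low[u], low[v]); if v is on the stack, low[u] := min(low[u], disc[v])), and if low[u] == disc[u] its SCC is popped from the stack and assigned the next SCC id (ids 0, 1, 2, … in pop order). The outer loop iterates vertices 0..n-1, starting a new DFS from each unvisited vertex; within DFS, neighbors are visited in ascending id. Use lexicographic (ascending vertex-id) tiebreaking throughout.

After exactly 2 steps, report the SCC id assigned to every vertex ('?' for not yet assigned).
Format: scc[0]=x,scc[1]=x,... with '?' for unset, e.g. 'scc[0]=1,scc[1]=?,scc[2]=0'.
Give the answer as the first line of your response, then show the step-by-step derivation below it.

scc[0]=0,scc[1]=1,scc[2]=?,scc[3]=?,scc[4]=?,scc[5]=?,scc[6]=?,scc[7]=?

step 1: low=(low[0]=0,low[1]=?,low[2]=?,low[3]=?,low[4]=?,low[5]=?,low[6]=?,low[7]=?); scc=(scc[0]=0,scc[1]=?,scc[2]=?,scc[3]=?,scc[4]=?,scc[5]=?,scc[6]=?,scc[7]=?)
step 2: low=(low[0]=0,low[1]=1,low[2]=?,low[3]=?,low[4]=?,low[5]=?,low[6]=?,low[7]=?); scc=(scc[0]=0,scc[1]=1,scc[2]=?,scc[3]=?,scc[4]=?,scc[5]=?,scc[6]=?,scc[7]=?)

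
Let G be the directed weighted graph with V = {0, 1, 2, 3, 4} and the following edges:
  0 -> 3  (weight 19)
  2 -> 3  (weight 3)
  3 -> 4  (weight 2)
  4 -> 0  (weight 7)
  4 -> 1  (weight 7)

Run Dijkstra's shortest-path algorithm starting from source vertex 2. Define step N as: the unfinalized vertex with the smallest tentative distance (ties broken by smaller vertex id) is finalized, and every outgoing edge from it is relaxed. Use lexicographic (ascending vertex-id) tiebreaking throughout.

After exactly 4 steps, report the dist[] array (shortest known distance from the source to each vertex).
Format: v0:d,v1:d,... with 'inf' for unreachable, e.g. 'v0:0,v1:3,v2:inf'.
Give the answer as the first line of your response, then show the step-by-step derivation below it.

v0:12,v1:12,v2:0,v3:3,v4:5

step 1: dist = v0:inf,v1:inf,v2:0,v3:3,v4:inf
step 2: dist = v0:inf,v1:inf,v2:0,v3:3,v4:5
step 3: dist = v0:12,v1:12,v2:0,v3:3,v4:5
step 4: dist = v0:12,v1:12,v2:0,v3:3,v4:5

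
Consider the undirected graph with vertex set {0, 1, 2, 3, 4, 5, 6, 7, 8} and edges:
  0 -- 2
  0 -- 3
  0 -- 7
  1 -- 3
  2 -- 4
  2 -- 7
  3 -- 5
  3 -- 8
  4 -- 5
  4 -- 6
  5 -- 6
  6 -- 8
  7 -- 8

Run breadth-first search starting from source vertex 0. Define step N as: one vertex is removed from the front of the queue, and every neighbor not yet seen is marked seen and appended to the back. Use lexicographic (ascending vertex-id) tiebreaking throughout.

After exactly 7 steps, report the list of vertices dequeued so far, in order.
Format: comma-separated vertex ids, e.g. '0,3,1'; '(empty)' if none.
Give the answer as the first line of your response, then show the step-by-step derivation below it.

0,2,3,7,4,1,5

step 1: dequeue 0; queue=[2,3,7]; order=0
step 2: dequeue 2; queue=[3,7,4]; order=0,2
step 3: dequeue 3; queue=[7,4,1,5,8]; order=0,2,3
step 4: dequeue 7; queue=[4,1,5,8]; order=0,2,3,7
step 5: dequeue 4; queue=[1,5,8,6]; order=0,2,3,7,4
step 6: dequeue 1; queue=[5,8,6]; order=0,2,3,7,4,1
step 7: dequeue 5; queue=[8,6]; order=0,2,3,7,4,1,5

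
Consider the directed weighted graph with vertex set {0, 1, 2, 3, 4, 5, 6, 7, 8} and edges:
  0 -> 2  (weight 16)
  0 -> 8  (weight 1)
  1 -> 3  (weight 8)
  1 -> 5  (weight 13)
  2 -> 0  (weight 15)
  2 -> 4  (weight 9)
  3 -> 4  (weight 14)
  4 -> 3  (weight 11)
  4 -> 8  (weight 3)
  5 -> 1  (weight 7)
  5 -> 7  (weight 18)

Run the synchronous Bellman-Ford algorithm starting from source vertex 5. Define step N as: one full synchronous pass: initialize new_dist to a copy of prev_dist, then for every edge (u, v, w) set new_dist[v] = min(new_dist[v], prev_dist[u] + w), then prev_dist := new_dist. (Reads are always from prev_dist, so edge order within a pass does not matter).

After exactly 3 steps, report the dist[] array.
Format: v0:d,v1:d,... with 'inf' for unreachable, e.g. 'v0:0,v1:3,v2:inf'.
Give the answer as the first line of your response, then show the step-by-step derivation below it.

v0:inf,v1:7,v2:inf,v3:15,v4:29,v5:0,v6:inf,v7:18,v8:inf

step 1: dist = v0:inf,v1:7,v2:inf,v3:inf,v4:inf,v5:0,v6:inf,v7:18,v8:inf
step 2: dist = v0:inf,v1:7,v2:inf,v3:15,v4:inf,v5:0,v6:inf,v7:18,v8:inf
step 3: dist = v0:inf,v1:7,v2:inf,v3:15,v4:29,v5:0,v6:inf,v7:18,v8:inf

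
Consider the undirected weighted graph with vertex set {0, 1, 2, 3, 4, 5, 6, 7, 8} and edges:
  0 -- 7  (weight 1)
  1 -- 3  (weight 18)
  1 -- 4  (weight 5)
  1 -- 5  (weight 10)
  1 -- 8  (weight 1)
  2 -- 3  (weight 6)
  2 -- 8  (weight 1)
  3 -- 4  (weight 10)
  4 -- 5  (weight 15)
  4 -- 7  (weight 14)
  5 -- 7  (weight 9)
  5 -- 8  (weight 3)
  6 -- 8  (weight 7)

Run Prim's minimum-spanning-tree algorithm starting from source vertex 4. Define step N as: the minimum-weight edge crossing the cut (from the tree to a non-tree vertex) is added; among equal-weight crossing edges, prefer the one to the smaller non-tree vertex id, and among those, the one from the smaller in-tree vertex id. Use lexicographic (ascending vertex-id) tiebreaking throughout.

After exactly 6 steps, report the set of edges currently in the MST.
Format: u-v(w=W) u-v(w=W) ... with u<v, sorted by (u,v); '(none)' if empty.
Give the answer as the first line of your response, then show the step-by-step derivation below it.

1-4(w=5) 1-8(w=1) 2-3(w=6) 2-8(w=1) 5-8(w=3) 6-8(w=7)

step 1: add edge 1-4 (w=5); MST = {1-4(w=5)}
step 2: add edge 1-8 (w=1); MST = {1-4(w=5) 1-8(w=1)}
step 3: add edge 2-8 (w=1); MST = {1-4(w=5) 1-8(w=1) 2-8(w=1)}
step 4: add edge 5-8 (w=3); MST = {1-4(w=5) 1-8(w=1) 2-8(w=1) 5-8(w=3)}
step 5: add edge 2-3 (w=6); MST = {1-4(w=5) 1-8(w=1) 2-3(w=6) 2-8(w=1) 5-8(w=3)}
step 6: add edge 6-8 (w=7); MST = {1-4(w=5) 1-8(w=1) 2-3(w=6) 2-8(w=1) 5-8(w=3) 6-8(w=7)}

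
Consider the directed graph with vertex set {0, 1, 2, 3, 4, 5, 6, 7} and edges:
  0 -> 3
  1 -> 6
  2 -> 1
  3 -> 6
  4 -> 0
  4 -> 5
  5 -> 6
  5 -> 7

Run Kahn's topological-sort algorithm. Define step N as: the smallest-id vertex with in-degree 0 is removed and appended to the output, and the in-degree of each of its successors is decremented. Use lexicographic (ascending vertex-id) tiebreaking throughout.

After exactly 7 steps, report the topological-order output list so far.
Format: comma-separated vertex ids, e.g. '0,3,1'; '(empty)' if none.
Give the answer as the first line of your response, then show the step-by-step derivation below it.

2,1,4,0,3,5,6

step 1: output 2; order=[2]; indeg=(1,0,0,1,0,1,3,1)
step 2: output 1; order=[2,1]; indeg=(1,0,0,1,0,1,2,1)
step 3: output 4; order=[2,1,4]; indeg=(0,0,0,1,0,0,2,1)
step 4: output 0; order=[2,1,4,0]; indeg=(0,0,0,0,0,0,2,1)
step 5: output 3; order=[2,1,4,0,3]; indeg=(0,0,0,0,0,0,1,1)
step 6: output 5; order=[2,1,4,0,3,5]; indeg=(0,0,0,0,0,0,0,0)
step 7: output 6; order=[2,1,4,0,3,5,6]; indeg=(0,0,0,0,0,0,0,0)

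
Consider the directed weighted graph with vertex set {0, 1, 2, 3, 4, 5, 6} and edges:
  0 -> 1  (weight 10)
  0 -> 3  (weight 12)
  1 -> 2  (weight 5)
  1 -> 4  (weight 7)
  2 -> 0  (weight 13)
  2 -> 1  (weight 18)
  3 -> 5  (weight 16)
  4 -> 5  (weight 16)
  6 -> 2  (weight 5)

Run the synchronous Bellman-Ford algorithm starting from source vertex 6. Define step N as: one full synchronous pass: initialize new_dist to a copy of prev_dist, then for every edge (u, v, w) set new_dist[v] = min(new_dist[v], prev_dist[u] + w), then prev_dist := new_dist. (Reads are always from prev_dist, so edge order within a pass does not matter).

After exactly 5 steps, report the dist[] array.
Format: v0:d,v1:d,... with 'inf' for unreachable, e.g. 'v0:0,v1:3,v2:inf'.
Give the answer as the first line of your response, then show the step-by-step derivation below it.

v0:18,v1:23,v2:5,v3:30,v4:30,v5:46,v6:0

step 1: dist = v0:inf,v1:inf,v2:5,v3:inf,v4:inf,v5:inf,v6:0
step 2: dist = v0:18,v1:23,v2:5,v3:inf,v4:inf,v5:inf,v6:0
step 3: dist = v0:18,v1:23,v2:5,v3:30,v4:30,v5:inf,v6:0
step 4: dist = v0:18,v1:23,v2:5,v3:30,v4:30,v5:46,v6:0
step 5: dist = v0:18,v1:23,v2:5,v3:30,v4:30,v5:46,v6:0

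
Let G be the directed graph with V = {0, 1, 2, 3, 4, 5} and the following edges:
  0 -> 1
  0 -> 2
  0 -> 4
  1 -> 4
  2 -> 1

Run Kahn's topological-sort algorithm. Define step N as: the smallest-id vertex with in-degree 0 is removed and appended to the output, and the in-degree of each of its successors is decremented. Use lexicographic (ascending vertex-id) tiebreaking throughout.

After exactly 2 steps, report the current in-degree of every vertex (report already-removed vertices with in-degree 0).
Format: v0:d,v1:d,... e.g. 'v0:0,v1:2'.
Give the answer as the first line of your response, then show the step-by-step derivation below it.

v0:0,v1:0,v2:0,v3:0,v4:1,v5:0

step 1: output 0; order=[0]; indeg=(0,1,0,0,1,0)
step 2: output 2; order=[0,2]; indeg=(0,0,0,0,1,0)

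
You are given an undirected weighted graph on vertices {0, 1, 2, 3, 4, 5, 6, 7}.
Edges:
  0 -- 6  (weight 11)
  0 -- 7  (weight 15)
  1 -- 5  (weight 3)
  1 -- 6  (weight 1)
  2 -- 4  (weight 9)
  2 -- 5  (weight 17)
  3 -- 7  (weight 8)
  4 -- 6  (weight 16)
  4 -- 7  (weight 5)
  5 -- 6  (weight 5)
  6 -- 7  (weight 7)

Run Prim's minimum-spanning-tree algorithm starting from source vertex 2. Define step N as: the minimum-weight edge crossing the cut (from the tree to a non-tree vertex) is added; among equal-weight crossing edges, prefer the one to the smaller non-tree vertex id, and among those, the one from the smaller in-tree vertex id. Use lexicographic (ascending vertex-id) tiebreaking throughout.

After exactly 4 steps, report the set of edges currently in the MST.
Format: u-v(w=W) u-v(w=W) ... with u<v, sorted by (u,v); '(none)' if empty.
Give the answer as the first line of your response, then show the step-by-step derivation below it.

1-6(w=1) 2-4(w=9) 4-7(w=5) 6-7(w=7)

step 1: add edge 2-4 (w=9); MST = {2-4(w=9)}
step 2: add edge 4-7 (w=5); MST = {2-4(w=9) 4-7(w=5)}
step 3: add edge 6-7 (w=7); MST = {2-4(w=9) 4-7(w=5) 6-7(w=7)}
step 4: add edge 1-6 (w=1); MST = {1-6(w=1) 2-4(w=9) 4-7(w=5) 6-7(w=7)}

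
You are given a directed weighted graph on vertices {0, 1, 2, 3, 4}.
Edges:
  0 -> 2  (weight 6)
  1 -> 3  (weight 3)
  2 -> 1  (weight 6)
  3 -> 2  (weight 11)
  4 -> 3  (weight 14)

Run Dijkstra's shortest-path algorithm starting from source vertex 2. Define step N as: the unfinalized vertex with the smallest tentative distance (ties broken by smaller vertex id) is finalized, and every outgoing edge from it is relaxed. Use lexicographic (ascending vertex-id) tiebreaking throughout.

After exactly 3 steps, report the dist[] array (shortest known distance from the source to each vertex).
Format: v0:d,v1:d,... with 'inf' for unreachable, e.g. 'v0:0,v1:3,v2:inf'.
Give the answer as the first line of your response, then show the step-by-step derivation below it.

v0:inf,v1:6,v2:0,v3:9,v4:inf

step 1: dist = v0:inf,v1:6,v2:0,v3:inf,v4:inf
step 2: dist = v0:inf,v1:6,v2:0,v3:9,v4:inf
step 3: dist = v0:inf,v1:6,v2:0,v3:9,v4:inf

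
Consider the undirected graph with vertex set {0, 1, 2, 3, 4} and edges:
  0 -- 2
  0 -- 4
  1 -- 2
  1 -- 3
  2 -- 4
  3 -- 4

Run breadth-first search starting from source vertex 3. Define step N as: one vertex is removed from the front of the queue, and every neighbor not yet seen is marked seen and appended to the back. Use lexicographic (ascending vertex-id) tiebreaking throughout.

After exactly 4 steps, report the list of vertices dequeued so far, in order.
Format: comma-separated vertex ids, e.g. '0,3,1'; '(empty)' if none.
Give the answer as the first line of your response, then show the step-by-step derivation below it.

3,1,4,2

step 1: dequeue 3; queue=[1,4]; order=3
step 2: dequeue 1; queue=[4,2]; order=3,1
step 3: dequeue 4; queue=[2,0]; order=3,1,4
step 4: dequeue 2; queue=[0]; order=3,1,4,2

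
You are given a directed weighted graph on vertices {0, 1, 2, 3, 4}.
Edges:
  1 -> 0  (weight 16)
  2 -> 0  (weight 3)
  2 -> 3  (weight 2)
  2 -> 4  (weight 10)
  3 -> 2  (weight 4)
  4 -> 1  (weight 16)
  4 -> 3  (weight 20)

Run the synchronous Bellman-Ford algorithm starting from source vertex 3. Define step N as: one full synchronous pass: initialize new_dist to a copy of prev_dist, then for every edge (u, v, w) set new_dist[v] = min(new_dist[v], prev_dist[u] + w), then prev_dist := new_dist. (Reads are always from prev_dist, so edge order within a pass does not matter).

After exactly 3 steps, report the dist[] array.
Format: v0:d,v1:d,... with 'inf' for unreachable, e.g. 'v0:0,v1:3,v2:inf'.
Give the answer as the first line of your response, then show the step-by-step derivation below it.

v0:7,v1:30,v2:4,v3:0,v4:14

step 1: dist = v0:inf,v1:inf,v2:4,v3:0,v4:inf
step 2: dist = v0:7,v1:inf,v2:4,v3:0,v4:14
step 3: dist = v0:7,v1:30,v2:4,v3:0,v4:14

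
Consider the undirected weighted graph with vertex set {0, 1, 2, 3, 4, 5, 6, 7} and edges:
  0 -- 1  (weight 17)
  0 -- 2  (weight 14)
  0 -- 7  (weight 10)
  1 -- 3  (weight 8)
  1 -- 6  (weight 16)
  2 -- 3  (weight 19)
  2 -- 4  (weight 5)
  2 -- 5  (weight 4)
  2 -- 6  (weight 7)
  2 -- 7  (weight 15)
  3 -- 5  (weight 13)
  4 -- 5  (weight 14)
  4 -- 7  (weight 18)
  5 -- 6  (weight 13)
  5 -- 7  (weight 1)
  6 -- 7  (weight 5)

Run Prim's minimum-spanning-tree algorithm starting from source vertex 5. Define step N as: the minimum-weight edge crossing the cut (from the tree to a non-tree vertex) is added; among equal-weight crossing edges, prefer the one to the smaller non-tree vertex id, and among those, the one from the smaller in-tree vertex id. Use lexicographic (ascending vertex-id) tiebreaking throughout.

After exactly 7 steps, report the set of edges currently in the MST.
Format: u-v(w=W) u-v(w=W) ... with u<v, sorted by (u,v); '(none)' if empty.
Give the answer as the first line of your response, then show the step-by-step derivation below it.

0-7(w=10) 1-3(w=8) 2-4(w=5) 2-5(w=4) 3-5(w=13) 5-7(w=1) 6-7(w=5)

step 1: add edge 5-7 (w=1); MST = {5-7(w=1)}
step 2: add edge 2-5 (w=4); MST = {2-5(w=4) 5-7(w=1)}
step 3: add edge 2-4 (w=5); MST = {2-4(w=5) 2-5(w=4) 5-7(w=1)}
step 4: add edge 6-7 (w=5); MST = {2-4(w=5) 2-5(w=4) 5-7(w=1) 6-7(w=5)}
step 5: add edge 0-7 (w=10); MST = {0-7(w=10) 2-4(w=5) 2-5(w=4) 5-7(w=1) 6-7(w=5)}
step 6: add edge 3-5 (w=13); MST = {0-7(w=10) 2-4(w=5) 2-5(w=4) 3-5(w=13) 5-7(w=1) 6-7(w=5)}
step 7: add edge 1-3 (w=8); MST = {0-7(w=10) 1-3(w=8) 2-4(w=5) 2-5(w=4) 3-5(w=13) 5-7(w=1) 6-7(w=5)}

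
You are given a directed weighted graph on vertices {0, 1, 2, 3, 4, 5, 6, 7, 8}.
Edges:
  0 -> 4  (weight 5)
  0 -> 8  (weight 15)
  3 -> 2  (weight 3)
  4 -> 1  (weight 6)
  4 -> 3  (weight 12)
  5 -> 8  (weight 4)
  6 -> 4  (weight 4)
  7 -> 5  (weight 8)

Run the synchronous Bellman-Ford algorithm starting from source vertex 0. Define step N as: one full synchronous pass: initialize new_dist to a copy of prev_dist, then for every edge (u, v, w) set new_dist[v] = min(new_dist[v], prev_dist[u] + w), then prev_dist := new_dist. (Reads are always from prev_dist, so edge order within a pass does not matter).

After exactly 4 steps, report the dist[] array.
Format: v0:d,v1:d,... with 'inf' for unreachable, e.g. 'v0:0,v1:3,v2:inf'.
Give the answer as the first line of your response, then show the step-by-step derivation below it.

v0:0,v1:11,v2:20,v3:17,v4:5,v5:inf,v6:inf,v7:inf,v8:15

step 1: dist = v0:0,v1:inf,v2:inf,v3:inf,v4:5,v5:inf,v6:inf,v7:inf,v8:15
step 2: dist = v0:0,v1:11,v2:inf,v3:17,v4:5,v5:inf,v6:inf,v7:inf,v8:15
step 3: dist = v0:0,v1:11,v2:20,v3:17,v4:5,v5:inf,v6:inf,v7:inf,v8:15
step 4: dist = v0:0,v1:11,v2:20,v3:17,v4:5,v5:inf,v6:inf,v7:inf,v8:15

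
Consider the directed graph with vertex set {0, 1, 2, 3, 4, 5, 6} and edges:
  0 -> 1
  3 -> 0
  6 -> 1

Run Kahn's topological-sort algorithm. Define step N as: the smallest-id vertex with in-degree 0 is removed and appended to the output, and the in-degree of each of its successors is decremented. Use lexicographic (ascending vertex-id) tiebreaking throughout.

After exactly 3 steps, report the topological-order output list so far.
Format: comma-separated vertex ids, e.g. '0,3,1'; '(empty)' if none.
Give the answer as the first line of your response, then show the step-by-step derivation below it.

2,3,0

step 1: output 2; order=[2]; indeg=(1,2,0,0,0,0,0)
step 2: output 3; order=[2,3]; indeg=(0,2,0,0,0,0,0)
step 3: output 0; order=[2,3,0]; indeg=(0,1,0,0,0,0,0)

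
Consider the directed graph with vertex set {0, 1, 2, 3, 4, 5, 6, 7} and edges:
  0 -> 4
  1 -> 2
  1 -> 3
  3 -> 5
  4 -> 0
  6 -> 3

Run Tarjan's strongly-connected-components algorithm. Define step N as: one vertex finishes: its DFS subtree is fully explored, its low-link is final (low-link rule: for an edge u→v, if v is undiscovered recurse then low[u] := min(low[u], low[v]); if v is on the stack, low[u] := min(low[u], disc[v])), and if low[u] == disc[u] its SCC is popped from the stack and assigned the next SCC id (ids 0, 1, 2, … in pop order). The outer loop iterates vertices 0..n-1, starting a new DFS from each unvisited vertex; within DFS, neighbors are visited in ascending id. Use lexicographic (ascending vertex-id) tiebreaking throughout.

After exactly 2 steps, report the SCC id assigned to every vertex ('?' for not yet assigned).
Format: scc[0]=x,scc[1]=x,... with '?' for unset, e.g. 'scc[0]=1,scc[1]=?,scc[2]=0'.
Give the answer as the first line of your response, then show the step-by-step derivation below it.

scc[0]=0,scc[1]=?,scc[2]=?,scc[3]=?,scc[4]=0,scc[5]=?,scc[6]=?,scc[7]=?

step 1: low=(low[0]=0,low[1]=?,low[2]=?,low[3]=?,low[4]=0,low[5]=?,low[6]=?,low[7]=?); scc=(scc[0]=?,scc[1]=?,scc[2]=?,scc[3]=?,scc[4]=?,scc[5]=?,scc[6]=?,scc[7]=?)
step 2: low=(low[0]=0,low[1]=?,low[2]=?,low[3]=?,low[4]=0,low[5]=?,low[6]=?,low[7]=?); scc=(scc[0]=0,scc[1]=?,scc[2]=?,scc[3]=?,scc[4]=0,scc[5]=?,scc[6]=?,scc[7]=?)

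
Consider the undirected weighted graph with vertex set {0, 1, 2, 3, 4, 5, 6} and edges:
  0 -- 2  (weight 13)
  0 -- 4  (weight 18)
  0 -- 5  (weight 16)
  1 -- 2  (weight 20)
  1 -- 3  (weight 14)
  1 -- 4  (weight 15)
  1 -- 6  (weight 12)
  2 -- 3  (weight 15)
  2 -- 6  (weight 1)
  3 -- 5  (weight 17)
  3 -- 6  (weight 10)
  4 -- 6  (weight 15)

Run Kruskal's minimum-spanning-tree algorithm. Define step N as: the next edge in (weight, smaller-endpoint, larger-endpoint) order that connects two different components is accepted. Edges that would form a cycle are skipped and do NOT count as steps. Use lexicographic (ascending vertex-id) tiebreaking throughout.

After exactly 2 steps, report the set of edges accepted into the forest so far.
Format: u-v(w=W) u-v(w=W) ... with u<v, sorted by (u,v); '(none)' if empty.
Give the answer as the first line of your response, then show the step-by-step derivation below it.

2-6(w=1) 3-6(w=10)

step 1: add edge 2-6 (w=1); MST = {2-6(w=1)}
step 2: add edge 3-6 (w=10); MST = {2-6(w=1) 3-6(w=10)}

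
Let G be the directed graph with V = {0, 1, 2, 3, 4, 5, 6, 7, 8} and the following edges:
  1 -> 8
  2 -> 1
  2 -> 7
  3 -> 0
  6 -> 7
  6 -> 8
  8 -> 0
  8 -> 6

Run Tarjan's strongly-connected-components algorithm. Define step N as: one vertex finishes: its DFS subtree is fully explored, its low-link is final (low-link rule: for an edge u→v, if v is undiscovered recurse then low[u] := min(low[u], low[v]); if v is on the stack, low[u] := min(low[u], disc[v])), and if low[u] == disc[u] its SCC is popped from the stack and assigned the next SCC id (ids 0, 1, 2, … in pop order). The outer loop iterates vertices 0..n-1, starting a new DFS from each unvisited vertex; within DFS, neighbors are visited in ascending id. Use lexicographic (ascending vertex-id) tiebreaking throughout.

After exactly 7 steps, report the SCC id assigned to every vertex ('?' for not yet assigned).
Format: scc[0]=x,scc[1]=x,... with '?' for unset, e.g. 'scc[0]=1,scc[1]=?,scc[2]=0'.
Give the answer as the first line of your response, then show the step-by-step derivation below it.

scc[0]=0,scc[1]=3,scc[2]=4,scc[3]=5,scc[4]=?,scc[5]=?,scc[6]=2,scc[7]=1,scc[8]=2

step 1: low=(low[0]=0,low[1]=?,low[2]=?,low[3]=?,low[4]=?,low[5]=?,low[6]=?,low[7]=?,low[8]=?); scc=(scc[0]=0,scc[1]=?,scc[2]=?,scc[3]=?,scc[4]=?,scc[5]=?,scc[6]=?,scc[7]=?,scc[8]=?)
step 2: low=(low[0]=0,low[1]=1,low[2]=?,low[3]=?,low[4]=?,low[5]=?,low[6]=3,low[7]=4,low[8]=2); scc=(scc[0]=0,scc[1]=?,scc[2]=?,scc[3]=?,scc[4]=?,scc[5]=?,scc[6]=?,scc[7]=1,scc[8]=?)
step 3: low=(low[0]=0,low[1]=1,low[2]=?,low[3]=?,low[4]=?,low[5]=?,low[6]=2,low[7]=4,low[8]=2); scc=(scc[0]=0,scc[1]=?,scc[2]=?,scc[3]=?,scc[4]=?,scc[5]=?,scc[6]=?,scc[7]=1,scc[8]=?)
step 4: low=(low[0]=0,low[1]=1,low[2]=?,low[3]=?,low[4]=?,low[5]=?,low[6]=2,low[7]=4,low[8]=2); scc=(scc[0]=0,scc[1]=?,scc[2]=?,scc[3]=?,scc[4]=?,scc[5]=?,scc[6]=2,scc[7]=1,scc[8]=2)
step 5: low=(low[0]=0,low[1]=1,low[2]=?,low[3]=?,low[4]=?,low[5]=?,low[6]=2,low[7]=4,low[8]=2); scc=(scc[0]=0,scc[1]=3,scc[2]=?,scc[3]=?,scc[4]=?,scc[5]=?,scc[6]=2,scc[7]=1,scc[8]=2)
step 6: low=(low[0]=0,low[1]=1,low[2]=5,low[3]=?,low[4]=?,low[5]=?,low[6]=2,low[7]=4,low[8]=2); scc=(scc[0]=0,scc[1]=3,scc[2]=4,scc[3]=?,scc[4]=?,scc[5]=?,scc[6]=2,scc[7]=1,scc[8]=2)
step 7: low=(low[0]=0,low[1]=1,low[2]=5,low[3]=6,low[4]=?,low[5]=?,low[6]=2,low[7]=4,low[8]=2); scc=(scc[0]=0,scc[1]=3,scc[2]=4,scc[3]=5,scc[4]=?,scc[5]=?,scc[6]=2,scc[7]=1,scc[8]=2)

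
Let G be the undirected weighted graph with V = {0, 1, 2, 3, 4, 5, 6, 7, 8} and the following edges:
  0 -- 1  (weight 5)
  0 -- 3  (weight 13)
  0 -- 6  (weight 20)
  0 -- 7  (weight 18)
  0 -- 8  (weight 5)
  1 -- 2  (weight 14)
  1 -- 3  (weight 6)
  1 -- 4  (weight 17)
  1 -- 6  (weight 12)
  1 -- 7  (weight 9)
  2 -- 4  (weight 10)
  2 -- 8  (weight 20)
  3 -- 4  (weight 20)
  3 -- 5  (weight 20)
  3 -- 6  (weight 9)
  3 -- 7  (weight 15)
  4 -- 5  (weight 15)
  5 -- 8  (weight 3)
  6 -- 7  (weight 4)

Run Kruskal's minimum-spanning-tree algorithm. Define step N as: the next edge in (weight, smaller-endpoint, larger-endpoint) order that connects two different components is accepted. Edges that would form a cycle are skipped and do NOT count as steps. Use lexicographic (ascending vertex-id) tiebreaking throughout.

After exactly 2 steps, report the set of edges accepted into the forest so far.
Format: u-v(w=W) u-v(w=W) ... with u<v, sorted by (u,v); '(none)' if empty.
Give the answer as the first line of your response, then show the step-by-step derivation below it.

5-8(w=3) 6-7(w=4)

step 1: add edge 5-8 (w=3); MST = {5-8(w=3)}
step 2: add edge 6-7 (w=4); MST = {5-8(w=3) 6-7(w=4)}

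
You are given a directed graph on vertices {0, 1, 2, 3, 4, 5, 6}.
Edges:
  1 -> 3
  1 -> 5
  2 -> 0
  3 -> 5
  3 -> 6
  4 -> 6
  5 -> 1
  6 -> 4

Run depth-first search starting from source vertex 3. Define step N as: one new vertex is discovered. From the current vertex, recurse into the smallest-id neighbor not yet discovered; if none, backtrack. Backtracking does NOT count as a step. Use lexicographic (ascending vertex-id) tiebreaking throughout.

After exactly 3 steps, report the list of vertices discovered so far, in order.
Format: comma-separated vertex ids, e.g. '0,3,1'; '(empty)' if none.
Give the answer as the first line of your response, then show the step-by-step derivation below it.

3,5,1

step 1: discover 3; path=3; order=3
step 2: discover 5; path=3>5; order=3,5
step 3: discover 1; path=3>5>1; order=3,5,1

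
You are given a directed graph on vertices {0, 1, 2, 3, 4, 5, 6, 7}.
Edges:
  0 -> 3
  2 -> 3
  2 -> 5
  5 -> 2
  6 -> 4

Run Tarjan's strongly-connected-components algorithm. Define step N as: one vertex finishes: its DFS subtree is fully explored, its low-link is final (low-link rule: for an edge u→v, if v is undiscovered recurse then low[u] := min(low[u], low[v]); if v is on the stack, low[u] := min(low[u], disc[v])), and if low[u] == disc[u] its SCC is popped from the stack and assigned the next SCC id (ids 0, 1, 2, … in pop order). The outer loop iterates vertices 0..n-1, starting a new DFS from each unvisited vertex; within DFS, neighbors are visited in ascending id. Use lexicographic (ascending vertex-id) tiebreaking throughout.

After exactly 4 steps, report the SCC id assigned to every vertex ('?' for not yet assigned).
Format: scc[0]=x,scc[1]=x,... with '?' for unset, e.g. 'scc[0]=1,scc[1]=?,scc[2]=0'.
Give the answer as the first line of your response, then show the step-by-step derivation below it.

scc[0]=1,scc[1]=2,scc[2]=?,scc[3]=0,scc[4]=?,scc[5]=?,scc[6]=?,scc[7]=?

step 1: low=(low[0]=0,low[1]=?,low[2]=?,low[3]=1,low[4]=?,low[5]=?,low[6]=?,low[7]=?); scc=(scc[0]=?,scc[1]=?,scc[2]=?,scc[3]=0,scc[4]=?,scc[5]=?,scc[6]=?,scc[7]=?)
step 2: low=(low[0]=0,low[1]=?,low[2]=?,low[3]=1,low[4]=?,low[5]=?,low[6]=?,low[7]=?); scc=(scc[0]=1,scc[1]=?,scc[2]=?,scc[3]=0,scc[4]=?,scc[5]=?,scc[6]=?,scc[7]=?)
step 3: low=(low[0]=0,low[1]=2,low[2]=?,low[3]=1,low[4]=?,low[5]=?,low[6]=?,low[7]=?); scc=(scc[0]=1,scc[1]=2,scc[2]=?,scc[3]=0,scc[4]=?,scc[5]=?,scc[6]=?,scc[7]=?)
step 4: low=(low[0]=0,low[1]=2,low[2]=3,low[3]=1,low[4]=?,low[5]=3,low[6]=?,low[7]=?); scc=(scc[0]=1,scc[1]=2,scc[2]=?,scc[3]=0,scc[4]=?,scc[5]=?,scc[6]=?,scc[7]=?)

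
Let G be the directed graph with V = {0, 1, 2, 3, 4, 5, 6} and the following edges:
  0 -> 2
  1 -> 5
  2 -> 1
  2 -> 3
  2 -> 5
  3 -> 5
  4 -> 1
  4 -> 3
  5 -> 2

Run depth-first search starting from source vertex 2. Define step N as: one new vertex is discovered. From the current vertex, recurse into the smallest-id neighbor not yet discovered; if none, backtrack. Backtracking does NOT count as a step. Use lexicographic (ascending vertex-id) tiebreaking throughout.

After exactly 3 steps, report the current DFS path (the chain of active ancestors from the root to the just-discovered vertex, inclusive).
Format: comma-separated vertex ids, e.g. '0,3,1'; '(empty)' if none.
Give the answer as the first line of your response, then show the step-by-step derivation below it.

2,1,5

step 1: discover 2; path=2; order=2
step 2: discover 1; path=2>1; order=2,1
step 3: discover 5; path=2>1>5; order=2,1,5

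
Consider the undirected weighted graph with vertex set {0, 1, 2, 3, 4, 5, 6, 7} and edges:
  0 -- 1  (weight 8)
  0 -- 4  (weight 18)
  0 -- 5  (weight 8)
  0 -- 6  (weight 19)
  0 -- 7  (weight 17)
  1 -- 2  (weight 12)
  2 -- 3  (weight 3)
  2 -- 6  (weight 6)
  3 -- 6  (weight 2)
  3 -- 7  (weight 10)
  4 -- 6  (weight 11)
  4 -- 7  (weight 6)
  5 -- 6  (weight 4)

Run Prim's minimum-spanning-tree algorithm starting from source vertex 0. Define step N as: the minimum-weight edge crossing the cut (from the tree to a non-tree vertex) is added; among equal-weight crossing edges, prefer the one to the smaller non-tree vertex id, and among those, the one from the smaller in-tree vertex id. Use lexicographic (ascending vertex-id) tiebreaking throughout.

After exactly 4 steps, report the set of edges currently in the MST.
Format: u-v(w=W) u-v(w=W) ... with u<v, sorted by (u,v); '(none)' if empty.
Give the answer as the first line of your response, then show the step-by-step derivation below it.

0-1(w=8) 0-5(w=8) 3-6(w=2) 5-6(w=4)

step 1: add edge 0-1 (w=8); MST = {0-1(w=8)}
step 2: add edge 0-5 (w=8); MST = {0-1(w=8) 0-5(w=8)}
step 3: add edge 5-6 (w=4); MST = {0-1(w=8) 0-5(w=8) 5-6(w=4)}
step 4: add edge 3-6 (w=2); MST = {0-1(w=8) 0-5(w=8) 3-6(w=2) 5-6(w=4)}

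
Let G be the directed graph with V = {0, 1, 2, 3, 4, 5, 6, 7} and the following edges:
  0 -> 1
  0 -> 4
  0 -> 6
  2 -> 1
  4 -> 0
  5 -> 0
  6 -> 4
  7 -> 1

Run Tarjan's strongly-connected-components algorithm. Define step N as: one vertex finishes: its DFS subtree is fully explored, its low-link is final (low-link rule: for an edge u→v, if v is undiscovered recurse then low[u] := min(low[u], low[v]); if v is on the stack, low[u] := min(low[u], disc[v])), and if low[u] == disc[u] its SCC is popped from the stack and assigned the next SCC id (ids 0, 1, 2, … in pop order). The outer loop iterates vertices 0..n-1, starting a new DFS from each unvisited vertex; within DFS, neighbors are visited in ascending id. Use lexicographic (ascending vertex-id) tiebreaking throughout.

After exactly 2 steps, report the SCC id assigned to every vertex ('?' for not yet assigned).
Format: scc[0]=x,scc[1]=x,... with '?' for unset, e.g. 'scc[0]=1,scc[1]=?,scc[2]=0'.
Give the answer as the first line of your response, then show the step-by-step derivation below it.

scc[0]=?,scc[1]=0,scc[2]=?,scc[3]=?,scc[4]=?,scc[5]=?,scc[6]=?,scc[7]=?

step 1: low=(low[0]=0,low[1]=1,low[2]=?,low[3]=?,low[4]=?,low[5]=?,low[6]=?,low[7]=?); scc=(scc[0]=?,scc[1]=0,scc[2]=?,scc[3]=?,scc[4]=?,scc[5]=?,scc[6]=?,scc[7]=?)
step 2: low=(low[0]=0,low[1]=1,low[2]=?,low[3]=?,low[4]=0,low[5]=?,low[6]=?,low[7]=?); scc=(scc[0]=?,scc[1]=0,scc[2]=?,scc[3]=?,scc[4]=?,scc[5]=?,scc[6]=?,scc[7]=?)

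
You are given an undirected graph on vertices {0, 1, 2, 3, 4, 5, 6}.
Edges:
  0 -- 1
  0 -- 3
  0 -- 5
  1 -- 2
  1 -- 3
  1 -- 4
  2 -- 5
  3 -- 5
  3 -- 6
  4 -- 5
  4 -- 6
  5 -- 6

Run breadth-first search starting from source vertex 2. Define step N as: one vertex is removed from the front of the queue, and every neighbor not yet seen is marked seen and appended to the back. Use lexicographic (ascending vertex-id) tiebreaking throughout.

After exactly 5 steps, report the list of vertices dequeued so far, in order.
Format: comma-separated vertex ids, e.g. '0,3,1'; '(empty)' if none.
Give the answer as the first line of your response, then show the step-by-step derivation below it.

2,1,5,0,3

step 1: dequeue 2; queue=[1,5]; order=2
step 2: dequeue 1; queue=[5,0,3,4]; order=2,1
step 3: dequeue 5; queue=[0,3,4,6]; order=2,1,5
step 4: dequeue 0; queue=[3,4,6]; order=2,1,5,0
step 5: dequeue 3; queue=[4,6]; order=2,1,5,0,3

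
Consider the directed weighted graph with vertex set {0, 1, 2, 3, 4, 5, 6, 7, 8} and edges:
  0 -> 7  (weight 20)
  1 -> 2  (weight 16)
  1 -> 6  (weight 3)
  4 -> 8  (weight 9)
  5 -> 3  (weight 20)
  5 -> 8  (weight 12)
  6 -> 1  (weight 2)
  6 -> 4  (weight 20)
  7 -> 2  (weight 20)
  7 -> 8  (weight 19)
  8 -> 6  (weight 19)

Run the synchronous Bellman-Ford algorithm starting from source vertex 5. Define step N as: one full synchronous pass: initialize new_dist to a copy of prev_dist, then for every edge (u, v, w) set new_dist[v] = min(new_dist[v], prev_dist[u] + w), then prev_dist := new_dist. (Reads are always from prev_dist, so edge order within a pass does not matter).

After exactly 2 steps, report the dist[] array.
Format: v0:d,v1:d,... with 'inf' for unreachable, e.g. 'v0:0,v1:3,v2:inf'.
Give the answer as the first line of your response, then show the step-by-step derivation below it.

v0:inf,v1:inf,v2:inf,v3:20,v4:inf,v5:0,v6:31,v7:inf,v8:12

step 1: dist = v0:inf,v1:inf,v2:inf,v3:20,v4:inf,v5:0,v6:inf,v7:inf,v8:12
step 2: dist = v0:inf,v1:inf,v2:inf,v3:20,v4:inf,v5:0,v6:31,v7:inf,v8:12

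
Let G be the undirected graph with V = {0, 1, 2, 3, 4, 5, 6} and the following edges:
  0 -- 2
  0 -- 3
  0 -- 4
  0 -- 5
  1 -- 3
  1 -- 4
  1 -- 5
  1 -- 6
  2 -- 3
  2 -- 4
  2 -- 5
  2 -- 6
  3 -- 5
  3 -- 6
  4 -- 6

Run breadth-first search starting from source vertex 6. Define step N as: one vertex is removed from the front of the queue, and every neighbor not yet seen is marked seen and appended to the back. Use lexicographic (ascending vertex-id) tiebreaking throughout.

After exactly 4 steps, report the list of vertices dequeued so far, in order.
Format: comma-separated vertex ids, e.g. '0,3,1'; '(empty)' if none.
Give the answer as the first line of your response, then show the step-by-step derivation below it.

6,1,2,3

step 1: dequeue 6; queue=[1,2,3,4]; order=6
step 2: dequeue 1; queue=[2,3,4,5]; order=6,1
step 3: dequeue 2; queue=[3,4,5,0]; order=6,1,2
step 4: dequeue 3; queue=[4,5,0]; order=6,1,2,3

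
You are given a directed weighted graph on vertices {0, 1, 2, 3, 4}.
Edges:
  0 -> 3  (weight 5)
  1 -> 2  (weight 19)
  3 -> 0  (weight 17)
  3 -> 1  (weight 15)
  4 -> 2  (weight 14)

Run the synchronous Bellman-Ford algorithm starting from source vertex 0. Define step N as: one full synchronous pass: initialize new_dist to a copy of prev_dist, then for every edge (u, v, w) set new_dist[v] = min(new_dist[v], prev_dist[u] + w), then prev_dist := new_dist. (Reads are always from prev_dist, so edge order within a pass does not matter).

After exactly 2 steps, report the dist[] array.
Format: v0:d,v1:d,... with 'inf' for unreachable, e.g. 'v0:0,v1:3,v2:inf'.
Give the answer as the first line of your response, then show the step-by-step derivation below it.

v0:0,v1:20,v2:inf,v3:5,v4:inf

step 1: dist = v0:0,v1:inf,v2:inf,v3:5,v4:inf
step 2: dist = v0:0,v1:20,v2:inf,v3:5,v4:inf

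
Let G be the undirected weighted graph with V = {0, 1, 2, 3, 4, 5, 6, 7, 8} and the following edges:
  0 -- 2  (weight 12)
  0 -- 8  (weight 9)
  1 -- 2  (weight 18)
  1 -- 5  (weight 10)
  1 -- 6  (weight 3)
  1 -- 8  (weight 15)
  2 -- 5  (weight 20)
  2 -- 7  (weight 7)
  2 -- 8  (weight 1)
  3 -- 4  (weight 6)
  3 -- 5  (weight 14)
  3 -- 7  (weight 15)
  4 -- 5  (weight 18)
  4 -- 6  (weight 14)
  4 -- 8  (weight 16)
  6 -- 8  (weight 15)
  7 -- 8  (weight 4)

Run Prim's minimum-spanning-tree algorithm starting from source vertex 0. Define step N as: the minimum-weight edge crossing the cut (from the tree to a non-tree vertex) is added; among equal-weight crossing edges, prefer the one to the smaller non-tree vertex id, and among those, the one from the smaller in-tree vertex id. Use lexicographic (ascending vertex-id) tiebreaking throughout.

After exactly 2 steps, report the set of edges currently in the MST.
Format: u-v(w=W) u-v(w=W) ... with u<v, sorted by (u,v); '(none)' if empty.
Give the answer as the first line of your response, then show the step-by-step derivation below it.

0-8(w=9) 2-8(w=1)

step 1: add edge 0-8 (w=9); MST = {0-8(w=9)}
step 2: add edge 2-8 (w=1); MST = {0-8(w=9) 2-8(w=1)}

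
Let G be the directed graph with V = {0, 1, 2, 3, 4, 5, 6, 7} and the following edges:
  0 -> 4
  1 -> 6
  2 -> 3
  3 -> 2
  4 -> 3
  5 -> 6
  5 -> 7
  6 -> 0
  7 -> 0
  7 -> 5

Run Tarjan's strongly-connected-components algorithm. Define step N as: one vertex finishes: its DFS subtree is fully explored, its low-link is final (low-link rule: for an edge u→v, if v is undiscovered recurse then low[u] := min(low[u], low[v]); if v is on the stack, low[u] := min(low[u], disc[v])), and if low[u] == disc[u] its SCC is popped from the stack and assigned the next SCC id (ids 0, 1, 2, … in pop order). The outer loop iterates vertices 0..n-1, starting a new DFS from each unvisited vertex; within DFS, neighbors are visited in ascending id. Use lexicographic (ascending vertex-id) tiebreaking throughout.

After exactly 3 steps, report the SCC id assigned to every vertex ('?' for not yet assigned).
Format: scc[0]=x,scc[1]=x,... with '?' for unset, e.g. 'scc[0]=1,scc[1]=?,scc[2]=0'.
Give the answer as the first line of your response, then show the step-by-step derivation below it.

scc[0]=?,scc[1]=?,scc[2]=0,scc[3]=0,scc[4]=1,scc[5]=?,scc[6]=?,scc[7]=?

step 1: low=(low[0]=0,low[1]=?,low[2]=2,low[3]=2,low[4]=1,low[5]=?,low[6]=?,low[7]=?); scc=(scc[0]=?,scc[1]=?,scc[2]=?,scc[3]=?,scc[4]=?,scc[5]=?,scc[6]=?,scc[7]=?)
step 2: low=(low[0]=0,low[1]=?,low[2]=2,low[3]=2,low[4]=1,low[5]=?,low[6]=?,low[7]=?); scc=(scc[0]=?,scc[1]=?,scc[2]=0,scc[3]=0,scc[4]=?,scc[5]=?,scc[6]=?,scc[7]=?)
step 3: low=(low[0]=0,low[1]=?,low[2]=2,low[3]=2,low[4]=1,low[5]=?,low[6]=?,low[7]=?); scc=(scc[0]=?,scc[1]=?,scc[2]=0,scc[3]=0,scc[4]=1,scc[5]=?,scc[6]=?,scc[7]=?)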